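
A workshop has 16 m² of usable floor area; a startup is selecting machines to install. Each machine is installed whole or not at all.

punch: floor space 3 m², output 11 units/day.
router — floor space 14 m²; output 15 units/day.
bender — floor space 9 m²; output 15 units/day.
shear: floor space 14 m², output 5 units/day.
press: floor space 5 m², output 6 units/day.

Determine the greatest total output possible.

26

punch + bender: floor space 3 + 9 = 12 ≤ 16, output 11 + 15 = 26.
punch + press: floor space 3 + 5 = 8 ≤ 16, output 11 + 6 = 17.
bender + press: floor space 9 + 5 = 14 ≤ 16, output 15 + 6 = 21.
Best is punch and bender with total output 26.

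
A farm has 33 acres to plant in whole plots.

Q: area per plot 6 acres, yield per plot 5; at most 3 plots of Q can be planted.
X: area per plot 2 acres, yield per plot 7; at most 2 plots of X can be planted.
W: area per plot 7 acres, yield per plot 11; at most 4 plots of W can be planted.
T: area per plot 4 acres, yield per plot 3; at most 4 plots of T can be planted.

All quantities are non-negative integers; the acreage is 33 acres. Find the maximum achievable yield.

58

Take 2×X and 4×W: area 32 ≤ 33, yield 2·7 + 4·11 = 58.
X has the best ratio (7/2) and is taken to its limit of 2; remaining capacity is filled optimally with the others.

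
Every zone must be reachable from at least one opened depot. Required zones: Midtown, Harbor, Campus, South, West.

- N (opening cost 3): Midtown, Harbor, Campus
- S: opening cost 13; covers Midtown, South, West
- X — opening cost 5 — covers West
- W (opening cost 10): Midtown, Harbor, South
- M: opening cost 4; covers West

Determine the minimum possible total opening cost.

16

The greedy cost-per-new-zone heuristic would pick N, M, and W for 17, but a cheaper cover exists.
Choose N and S: together they cover Midtown, Harbor, Campus, South, West — every zone.
Total opening cost: 3 + 13 = 16.
No cover costs less than 16.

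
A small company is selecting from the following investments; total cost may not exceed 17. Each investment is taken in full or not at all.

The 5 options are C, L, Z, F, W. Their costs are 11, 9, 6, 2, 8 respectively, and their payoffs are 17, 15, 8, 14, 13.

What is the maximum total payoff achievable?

37

Take L, Z, and F: cost 9 + 6 + 2 = 17 ≤ 17, payoff 15 + 8 + 14 = 37.
No other feasible combination does better.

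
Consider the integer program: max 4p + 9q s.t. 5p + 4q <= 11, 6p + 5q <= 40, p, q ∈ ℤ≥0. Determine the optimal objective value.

Relaxing integrality, the LP optimum is 24.75 at (p,q) = (0, 2.75), which is not an integer point.
(p,q)=(0,2): 5·0+4·2=8≤11, 6·0+5·2=10≤40, objective 18.
(p,q)=(1,1): 5·1+4·1=9≤11, 6·1+5·1=11≤40, objective 13.
(p,q)=(0,1): 5·0+4·1=4≤11, 6·0+5·1=5≤40, objective 9.
Maximum is 18 at (p,q)=(0,2).

18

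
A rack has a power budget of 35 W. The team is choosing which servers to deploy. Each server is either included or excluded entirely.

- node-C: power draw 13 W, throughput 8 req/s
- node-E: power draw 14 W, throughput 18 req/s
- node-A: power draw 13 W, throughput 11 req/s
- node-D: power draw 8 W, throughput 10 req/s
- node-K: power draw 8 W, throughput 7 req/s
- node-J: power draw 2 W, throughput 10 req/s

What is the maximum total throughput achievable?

45

node-E + node-A + node-D: power draw 14 + 13 + 8 = 35 ≤ 35, throughput 18 + 11 + 10 = 39.
node-E + node-A + node-J: power draw 14 + 13 + 2 = 29 ≤ 35, throughput 18 + 11 + 10 = 39.
node-E + node-D + node-K + node-J: power draw 14 + 8 + 8 + 2 = 32 ≤ 35, throughput 18 + 10 + 7 + 10 = 45.
Best is node-E, node-D, node-K, and node-J with total throughput 45.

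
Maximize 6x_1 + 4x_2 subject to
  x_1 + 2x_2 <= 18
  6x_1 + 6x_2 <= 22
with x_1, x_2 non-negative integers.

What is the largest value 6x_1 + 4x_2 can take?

Relaxing integrality, the LP optimum is 22.00 at (x_1,x_2) = (3.67, 0), which is not an integer point.
(x_1,x_2)=(3,0): 1·3+2·0=3≤18, 6·3+6·0=18≤22, objective 18.
(x_1,x_2)=(2,1): 1·2+2·1=4≤18, 6·2+6·1=18≤22, objective 16.
(x_1,x_2)=(2,0): 1·2+2·0=2≤18, 6·2+6·0=12≤22, objective 12.
Maximum is 18 at (x_1,x_2)=(3,0).

18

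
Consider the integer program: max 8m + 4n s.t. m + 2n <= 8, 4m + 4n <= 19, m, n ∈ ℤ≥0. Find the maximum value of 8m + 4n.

32

(m,n)=(4,0) is feasible, giving 32.
(m,n)=(3,1) is feasible, giving 28.
(m,n)=(3,0) is feasible, giving 24.
The best lattice point is (4,0), giving 32.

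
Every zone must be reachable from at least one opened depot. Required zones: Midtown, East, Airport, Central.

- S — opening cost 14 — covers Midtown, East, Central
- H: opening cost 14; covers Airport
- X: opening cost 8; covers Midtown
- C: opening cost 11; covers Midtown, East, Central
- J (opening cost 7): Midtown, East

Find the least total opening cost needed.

This is a weighted set-cover instance.
The greedy cost-per-new-zone heuristic would pick J, C, and H for 32, but a cheaper cover exists.
Choose H and C: together they cover Midtown, East, Airport, Central — every zone.
Total opening cost: 14 + 11 = 25.
No cover costs less than 25.

25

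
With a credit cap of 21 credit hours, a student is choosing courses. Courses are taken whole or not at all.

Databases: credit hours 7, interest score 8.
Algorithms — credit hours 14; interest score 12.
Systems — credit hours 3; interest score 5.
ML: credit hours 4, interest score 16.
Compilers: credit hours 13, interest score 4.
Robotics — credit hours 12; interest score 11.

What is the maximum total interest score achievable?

33

Systems + ML + Robotics: credit hours 3 + 4 + 12 = 19 ≤ 21, interest score 5 + 16 + 11 = 32.
Algorithms + Systems + ML: credit hours 14 + 3 + 4 = 21 ≤ 21, interest score 12 + 5 + 16 = 33.
Best is Algorithms, Systems, and ML with total interest score 33.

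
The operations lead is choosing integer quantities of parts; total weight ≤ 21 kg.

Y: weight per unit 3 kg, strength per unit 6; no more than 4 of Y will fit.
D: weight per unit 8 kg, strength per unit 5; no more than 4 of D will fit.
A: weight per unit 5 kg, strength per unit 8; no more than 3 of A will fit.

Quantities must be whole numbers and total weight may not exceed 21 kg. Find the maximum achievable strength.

36

Y has the best ratio (6/3); taking only Y gives at most 4×6 = 24 (stopped by the supply cap of 4).
Mixing does better — 2×Y and 3×A: weight 21 ≤ 21, strength 2·6 + 3·8 = 36.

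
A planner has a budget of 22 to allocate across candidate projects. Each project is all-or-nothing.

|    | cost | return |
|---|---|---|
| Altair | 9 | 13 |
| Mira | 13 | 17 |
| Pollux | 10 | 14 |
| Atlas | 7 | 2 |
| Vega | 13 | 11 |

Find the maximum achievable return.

Allowing fractional choices, the relaxed optimum would be about 30.9, but projects are indivisible.
Altair + Mira: cost 9 + 13 = 22 ≤ 22, return 13 + 17 = 30.
Altair + Pollux: cost 9 + 10 = 19 ≤ 22, return 13 + 14 = 27.
Altair + Vega: cost 9 + 13 = 22 ≤ 22, return 13 + 11 = 24.
Best is Altair and Mira with total return 30.

30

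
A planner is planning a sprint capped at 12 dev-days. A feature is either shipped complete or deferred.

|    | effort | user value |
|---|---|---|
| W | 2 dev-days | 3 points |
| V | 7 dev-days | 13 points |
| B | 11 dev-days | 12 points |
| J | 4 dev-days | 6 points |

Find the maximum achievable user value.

19

This is a 0-1 knapsack instance.
Allowing fractional choices, the relaxed optimum would be about 20.5, but features are indivisible.
W + V: effort 2 + 7 = 9 ≤ 12, user value 3 + 13 = 16.
V + J: effort 7 + 4 = 11 ≤ 12, user value 13 + 6 = 19.
V: effort 7 ≤ 12, user value 13.
Best is V and J with total user value 19.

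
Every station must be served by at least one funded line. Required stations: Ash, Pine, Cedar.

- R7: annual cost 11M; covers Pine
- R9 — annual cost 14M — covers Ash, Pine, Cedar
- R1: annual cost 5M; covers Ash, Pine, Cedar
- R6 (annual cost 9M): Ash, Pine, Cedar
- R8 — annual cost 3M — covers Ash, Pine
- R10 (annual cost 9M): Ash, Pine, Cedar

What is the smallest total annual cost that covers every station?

5

This is a weighted set-cover instance.
R1 alone covers Ash, Pine, Cedar — every station.
Total annual cost: 5.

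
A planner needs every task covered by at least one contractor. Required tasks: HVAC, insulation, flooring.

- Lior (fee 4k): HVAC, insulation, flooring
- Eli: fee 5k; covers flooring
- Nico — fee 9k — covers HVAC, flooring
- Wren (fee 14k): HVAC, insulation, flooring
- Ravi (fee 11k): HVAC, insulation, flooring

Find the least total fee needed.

Lior alone covers HVAC, insulation, flooring — every task.
Total fee: 4.

4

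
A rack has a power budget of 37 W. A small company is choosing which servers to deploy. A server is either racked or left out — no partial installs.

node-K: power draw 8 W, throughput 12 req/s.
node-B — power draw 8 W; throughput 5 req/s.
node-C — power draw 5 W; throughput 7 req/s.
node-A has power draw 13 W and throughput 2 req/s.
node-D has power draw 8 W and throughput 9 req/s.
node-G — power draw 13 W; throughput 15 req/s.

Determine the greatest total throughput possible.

node-K + node-B + node-C + node-G: power draw 8 + 8 + 5 + 13 = 34 ≤ 37, throughput 12 + 5 + 7 + 15 = 39.
node-K + node-C + node-D + node-G: power draw 8 + 5 + 8 + 13 = 34 ≤ 37, throughput 12 + 7 + 9 + 15 = 43.
node-K + node-B + node-D + node-G: power draw 8 + 8 + 8 + 13 = 37 ≤ 37, throughput 12 + 5 + 9 + 15 = 41.
Best is node-K, node-C, node-D, and node-G with total throughput 43.

43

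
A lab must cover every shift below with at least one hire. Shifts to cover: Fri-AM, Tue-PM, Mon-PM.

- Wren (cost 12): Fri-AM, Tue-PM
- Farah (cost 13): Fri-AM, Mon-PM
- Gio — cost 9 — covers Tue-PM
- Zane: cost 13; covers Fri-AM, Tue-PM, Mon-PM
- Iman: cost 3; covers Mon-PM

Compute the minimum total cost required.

13

This is an integer covering problem.
Zane alone covers Fri-AM, Tue-PM, Mon-PM — every shift.
Total cost: 13.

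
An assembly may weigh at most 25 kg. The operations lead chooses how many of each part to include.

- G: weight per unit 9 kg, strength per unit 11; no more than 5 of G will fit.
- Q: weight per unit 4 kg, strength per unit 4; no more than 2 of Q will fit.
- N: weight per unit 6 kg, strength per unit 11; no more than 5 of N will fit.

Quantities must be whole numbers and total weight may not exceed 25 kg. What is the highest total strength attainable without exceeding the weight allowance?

Take 4×N: weight 24 ≤ 25, strength 4·11 = 44.
No other integer combination yields more.

44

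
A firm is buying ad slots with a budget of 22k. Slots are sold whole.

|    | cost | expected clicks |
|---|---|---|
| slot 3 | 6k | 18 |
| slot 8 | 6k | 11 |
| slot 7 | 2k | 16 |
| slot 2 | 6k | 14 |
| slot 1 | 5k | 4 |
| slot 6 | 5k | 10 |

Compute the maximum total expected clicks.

Allowing fractional choices, the relaxed optimum would be about 63.5, but ad slots are indivisible.
slot 3 + slot 8 + slot 7 + slot 2: cost 6 + 6 + 2 + 6 = 20 ≤ 22, expected clicks 18 + 11 + 16 + 14 = 59.
slot 3 + slot 7 + slot 2 + slot 6: cost 6 + 2 + 6 + 5 = 19 ≤ 22, expected clicks 18 + 16 + 14 + 10 = 58.
Best is slot 3, slot 8, slot 7, and slot 2 with total expected clicks 59.

59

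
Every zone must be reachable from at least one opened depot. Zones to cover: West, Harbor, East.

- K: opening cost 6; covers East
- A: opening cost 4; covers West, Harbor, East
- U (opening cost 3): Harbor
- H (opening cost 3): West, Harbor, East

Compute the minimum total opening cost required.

3

This is a weighted set-cover instance.
H alone covers West, Harbor, East — every zone.
Total opening cost: 3.
No cover costs less than 3.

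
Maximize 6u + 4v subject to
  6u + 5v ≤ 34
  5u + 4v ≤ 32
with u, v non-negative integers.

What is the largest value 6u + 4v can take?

32

The continuous relaxation peaks at (5.67, 0) with value 34.00; rounding to a feasible lattice point costs some objective.
(u,v)=(4,2): 6·4+5·2=34≤34, 5·4+4·2=28≤32, objective 32.
(u,v)=(3,3): 6·3+5·3=33≤34, 5·3+4·3=27≤32, objective 30.
(u,v)=(5,0): 6·5+5·0=30≤34, 5·5+4·0=25≤32, objective 30.
(u,v)=(4,1): 6·4+5·1=29≤34, 5·4+4·1=24≤32, objective 28.
No feasible integer point exceeds 32.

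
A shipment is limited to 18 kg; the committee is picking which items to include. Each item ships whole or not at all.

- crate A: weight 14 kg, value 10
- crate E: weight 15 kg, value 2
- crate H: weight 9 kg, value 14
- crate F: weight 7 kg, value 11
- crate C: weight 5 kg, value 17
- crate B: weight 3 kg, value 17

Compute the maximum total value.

Allowing fractional choices, the relaxed optimum would be about 49.7, but items are indivisible.
crate C + crate B: weight 5 + 3 = 8 ≤ 18, value 17 + 17 = 34.
crate F + crate C + crate B: weight 7 + 5 + 3 = 15 ≤ 18, value 11 + 17 + 17 = 45.
crate H + crate C + crate B: weight 9 + 5 + 3 = 17 ≤ 18, value 14 + 17 + 17 = 48.
Best is crate H, crate C, and crate B with total value 48.

48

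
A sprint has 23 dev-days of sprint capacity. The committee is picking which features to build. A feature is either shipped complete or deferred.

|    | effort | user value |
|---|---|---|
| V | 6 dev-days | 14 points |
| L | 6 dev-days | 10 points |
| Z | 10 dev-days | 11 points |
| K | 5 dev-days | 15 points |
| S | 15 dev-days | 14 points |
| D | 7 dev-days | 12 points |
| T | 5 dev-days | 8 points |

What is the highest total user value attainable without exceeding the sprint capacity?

Take V, K, D, and T: effort 6 + 5 + 7 + 5 = 23 ≤ 23, user value 14 + 15 + 12 + 8 = 49.
No other feasible combination does better.

49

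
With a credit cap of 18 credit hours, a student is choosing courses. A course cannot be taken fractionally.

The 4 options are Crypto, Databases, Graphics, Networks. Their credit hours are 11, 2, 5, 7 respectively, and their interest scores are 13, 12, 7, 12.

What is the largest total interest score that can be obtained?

This is a 0-1 knapsack instance.
Allowing fractional choices, the relaxed optimum would be about 35.7, but courses are indivisible.
Crypto + Databases + Graphics: credit hours 11 + 2 + 5 = 18 ≤ 18, interest score 13 + 12 + 7 = 32.
Databases + Graphics + Networks: credit hours 2 + 5 + 7 = 14 ≤ 18, interest score 12 + 7 + 12 = 31.
Best is Crypto, Databases, and Graphics with total interest score 32.

32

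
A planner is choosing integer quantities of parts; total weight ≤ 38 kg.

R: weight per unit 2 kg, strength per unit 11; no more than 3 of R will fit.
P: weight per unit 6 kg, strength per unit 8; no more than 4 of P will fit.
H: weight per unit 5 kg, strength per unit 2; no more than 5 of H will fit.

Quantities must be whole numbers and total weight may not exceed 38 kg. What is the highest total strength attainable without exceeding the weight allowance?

67

This is a bounded integer knapsack.
R has the best ratio (11/2); taking only R gives at most 3×11 = 33 (stopped by the supply cap of 3).
Mixing does better — 3×R, 4×P, and 1×H: weight 35 ≤ 38, strength 3·11 + 4·8 + 1·2 = 67.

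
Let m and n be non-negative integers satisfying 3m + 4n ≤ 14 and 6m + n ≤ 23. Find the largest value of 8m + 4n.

28

Relaxing integrality, the LP optimum is 32.57 at (m,n) = (3.71, 0.714), which is not an integer point.
(m,n)=(3,1): 3·3+4·1=13≤14, 6·3+1·1=19≤23, objective 28.
(m,n)=(3,0): 3·3+4·0=9≤14, 6·3+1·0=18≤23, objective 24.
The best lattice point is (3,1), giving 28.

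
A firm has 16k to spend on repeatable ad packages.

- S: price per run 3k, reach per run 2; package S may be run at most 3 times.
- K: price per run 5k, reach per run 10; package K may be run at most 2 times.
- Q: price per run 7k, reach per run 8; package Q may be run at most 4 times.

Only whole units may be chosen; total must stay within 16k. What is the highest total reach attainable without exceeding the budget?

2×S and 2×K: price 16 ≤ 16, reach 2·2 + 2·10 = 24.
1×S and 2×K: price 13 ≤ 16, reach 1·2 + 2·10 = 22.
Best is 24.

24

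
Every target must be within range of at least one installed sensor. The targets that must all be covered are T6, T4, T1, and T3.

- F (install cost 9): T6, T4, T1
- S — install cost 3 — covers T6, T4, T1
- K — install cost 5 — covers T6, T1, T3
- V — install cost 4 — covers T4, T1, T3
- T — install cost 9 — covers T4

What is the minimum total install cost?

Choose S and V: together they cover T6, T4, T1, T3 — every target.
Total install cost: 3 + 4 = 7.
No cover costs less than 7.

7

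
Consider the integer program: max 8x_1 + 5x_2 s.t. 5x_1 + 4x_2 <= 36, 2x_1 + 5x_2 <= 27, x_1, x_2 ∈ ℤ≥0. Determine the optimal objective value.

The continuous relaxation peaks at (7.2, 0) with value 57.60; rounding to a feasible lattice point costs some objective.
(x_1,x_2)=(7,0): 5·7+4·0=35≤36, 2·7+5·0=14≤27, objective 56.
(x_1,x_2)=(6,1): 5·6+4·1=34≤36, 2·6+5·1=17≤27, objective 53.
(x_1,x_2)=(6,0): 5·6+4·0=30≤36, 2·6+5·0=12≤27, objective 48.
No feasible integer point exceeds 56.

56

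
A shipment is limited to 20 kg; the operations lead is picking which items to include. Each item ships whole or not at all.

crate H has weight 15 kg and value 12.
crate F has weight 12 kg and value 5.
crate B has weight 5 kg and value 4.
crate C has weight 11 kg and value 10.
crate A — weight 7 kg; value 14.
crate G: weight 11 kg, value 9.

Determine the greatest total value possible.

24

This is an integer program with binary decision variables.
crate C + crate A: weight 11 + 7 = 18 ≤ 20, value 10 + 14 = 24.
crate A + crate G: weight 7 + 11 = 18 ≤ 20, value 14 + 9 = 23.
Best is crate C and crate A with total value 24.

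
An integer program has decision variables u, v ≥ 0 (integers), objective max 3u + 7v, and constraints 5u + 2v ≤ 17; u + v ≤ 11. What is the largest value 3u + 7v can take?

56

(u,v)=(0,8) is feasible, giving 56.
(u,v)=(0,7) is feasible, giving 49.
No feasible integer point exceeds 56.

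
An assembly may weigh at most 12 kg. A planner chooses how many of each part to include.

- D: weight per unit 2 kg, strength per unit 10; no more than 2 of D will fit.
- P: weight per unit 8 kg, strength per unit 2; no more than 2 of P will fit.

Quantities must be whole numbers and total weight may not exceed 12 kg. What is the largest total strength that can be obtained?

22

D has the best ratio (10/2); taking only D gives at most 2×10 = 20 (stopped by the supply cap of 2).
Mixing does better — 2×D and 1×P: weight 12 ≤ 12, strength 2·10 + 1·2 = 22.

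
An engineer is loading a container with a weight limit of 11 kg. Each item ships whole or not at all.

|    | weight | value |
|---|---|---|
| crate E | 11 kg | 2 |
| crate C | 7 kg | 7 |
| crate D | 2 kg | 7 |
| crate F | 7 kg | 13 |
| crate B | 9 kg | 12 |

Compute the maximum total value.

20

This is a 0-1 knapsack instance.
Allowing fractional choices, the relaxed optimum would be about 22.7, but items are indivisible.
crate D + crate F: weight 2 + 7 = 9 ≤ 11, value 7 + 13 = 20.
crate D + crate B: weight 2 + 9 = 11 ≤ 11, value 7 + 12 = 19.
Best is crate D and crate F with total value 20.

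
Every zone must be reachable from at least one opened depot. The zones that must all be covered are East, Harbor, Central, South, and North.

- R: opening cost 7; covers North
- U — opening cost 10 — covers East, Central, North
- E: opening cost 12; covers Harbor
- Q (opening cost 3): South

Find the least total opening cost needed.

25

Choose U, E, and Q: together they cover East, Harbor, Central, South, North — every zone.
Total opening cost: 10 + 12 + 3 = 25.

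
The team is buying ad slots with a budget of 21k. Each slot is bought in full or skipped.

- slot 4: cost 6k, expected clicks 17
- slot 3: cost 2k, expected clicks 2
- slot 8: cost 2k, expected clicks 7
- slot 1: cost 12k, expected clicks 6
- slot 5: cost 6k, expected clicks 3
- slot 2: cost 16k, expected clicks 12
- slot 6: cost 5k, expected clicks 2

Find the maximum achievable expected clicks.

31

Allowing fractional choices, the relaxed optimum would be about 34.2, but ad slots are indivisible.
slot 4 + slot 3 + slot 8 + slot 5: cost 6 + 2 + 2 + 6 = 16 ≤ 21, expected clicks 17 + 2 + 7 + 3 = 29.
slot 4 + slot 8 + slot 1: cost 6 + 2 + 12 = 20 ≤ 21, expected clicks 17 + 7 + 6 = 30.
slot 4 + slot 3 + slot 8 + slot 5 + slot 6: cost 6 + 2 + 2 + 6 + 5 = 21 ≤ 21, expected clicks 17 + 2 + 7 + 3 + 2 = 31.
Best is slot 4, slot 3, slot 8, slot 5, and slot 6 with total expected clicks 31.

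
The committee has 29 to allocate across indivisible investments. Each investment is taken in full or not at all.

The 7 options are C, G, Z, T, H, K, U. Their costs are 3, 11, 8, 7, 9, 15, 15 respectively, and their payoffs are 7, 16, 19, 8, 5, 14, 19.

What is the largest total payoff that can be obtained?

C + G + Z + T: cost 3 + 11 + 8 + 7 = 29 ≤ 29, payoff 7 + 16 + 19 + 8 = 50.
C + Z + U: cost 3 + 8 + 15 = 26 ≤ 29, payoff 7 + 19 + 19 = 45.
Best is C, G, Z, and T with total payoff 50.

50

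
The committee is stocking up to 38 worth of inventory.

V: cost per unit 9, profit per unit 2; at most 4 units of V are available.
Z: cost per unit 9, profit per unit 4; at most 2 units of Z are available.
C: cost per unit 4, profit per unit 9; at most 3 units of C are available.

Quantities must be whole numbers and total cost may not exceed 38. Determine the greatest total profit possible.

35

This is a bounded integer knapsack.
C has the best ratio (9/4); taking only C gives at most 3×9 = 27 (stopped by the supply cap of 3).
Mixing does better — 2×Z and 3×C: cost 30 ≤ 38, profit 2·4 + 3·9 = 35.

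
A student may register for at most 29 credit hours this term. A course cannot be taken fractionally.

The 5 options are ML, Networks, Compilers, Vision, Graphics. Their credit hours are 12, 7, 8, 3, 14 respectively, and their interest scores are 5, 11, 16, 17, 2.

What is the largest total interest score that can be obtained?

Allowing fractional choices, the relaxed optimum would be about 48.6, but courses are indivisible.
Compilers + Vision + Graphics: credit hours 8 + 3 + 14 = 25 ≤ 29, interest score 16 + 17 + 2 = 35.
Networks + Compilers + Vision: credit hours 7 + 8 + 3 = 18 ≤ 29, interest score 11 + 16 + 17 = 44.
ML + Compilers + Vision: credit hours 12 + 8 + 3 = 23 ≤ 29, interest score 5 + 16 + 17 = 38.
Best is Networks, Compilers, and Vision with total interest score 44.

44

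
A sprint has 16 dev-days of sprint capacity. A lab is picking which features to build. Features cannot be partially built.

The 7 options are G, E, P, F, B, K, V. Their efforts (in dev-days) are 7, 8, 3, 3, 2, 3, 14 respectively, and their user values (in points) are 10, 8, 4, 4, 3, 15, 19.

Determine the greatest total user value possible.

Allowing fractional choices, the relaxed optimum would be about 33.4, but features are indivisible.
G + P + F + K: effort 7 + 3 + 3 + 3 = 16 ≤ 16, user value 10 + 4 + 4 + 15 = 33.
G + P + B + K: effort 7 + 3 + 2 + 3 = 15 ≤ 16, user value 10 + 4 + 3 + 15 = 32.
Best is G, P, F, and K with total user value 33.

33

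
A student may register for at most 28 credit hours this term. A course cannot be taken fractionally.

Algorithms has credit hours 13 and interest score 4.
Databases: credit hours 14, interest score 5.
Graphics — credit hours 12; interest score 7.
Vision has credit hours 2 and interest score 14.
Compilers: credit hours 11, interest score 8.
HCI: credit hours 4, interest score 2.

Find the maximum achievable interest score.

Allowing fractional choices, the relaxed optimum would be about 30.5, but courses are indivisible.
Databases + Vision + Compilers: credit hours 14 + 2 + 11 = 27 ≤ 28, interest score 5 + 14 + 8 = 27.
Graphics + Vision + Compilers: credit hours 12 + 2 + 11 = 25 ≤ 28, interest score 7 + 14 + 8 = 29.
Algorithms + Vision + Compilers: credit hours 13 + 2 + 11 = 26 ≤ 28, interest score 4 + 14 + 8 = 26.
Best is Graphics, Vision, and Compilers with total interest score 29.

29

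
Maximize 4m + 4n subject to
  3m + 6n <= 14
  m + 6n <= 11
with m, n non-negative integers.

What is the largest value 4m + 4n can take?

16

The continuous relaxation peaks at (4.67, 0) with value 18.67; rounding to a feasible lattice point costs some objective.
(m,n)=(4,0): 3·4+6·0=12≤14, 1·4+6·0=4≤11, objective 16.
(m,n)=(3,0): 3·3+6·0=9≤14, 1·3+6·0=3≤11, objective 12.
Maximum is 16 at (m,n)=(4,0).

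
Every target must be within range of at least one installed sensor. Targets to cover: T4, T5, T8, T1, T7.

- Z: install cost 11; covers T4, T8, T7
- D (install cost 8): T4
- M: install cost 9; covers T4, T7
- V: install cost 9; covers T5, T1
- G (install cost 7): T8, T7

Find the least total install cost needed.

20

This is an integer covering problem.
The greedy cost-per-new-target heuristic would pick G, V, and D for 24, but a cheaper cover exists.
Choose Z and V: together they cover T4, T5, T8, T1, T7 — every target.
Total install cost: 11 + 9 = 20.
No cover costs less than 20.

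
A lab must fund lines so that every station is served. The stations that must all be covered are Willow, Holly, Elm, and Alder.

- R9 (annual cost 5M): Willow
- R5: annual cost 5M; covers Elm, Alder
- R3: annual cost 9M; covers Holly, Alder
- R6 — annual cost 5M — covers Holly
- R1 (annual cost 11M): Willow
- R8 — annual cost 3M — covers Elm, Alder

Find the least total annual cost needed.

Choose R9, R6, and R8: together they cover Willow, Holly, Elm, Alder — every station.
Total annual cost: 5 + 5 + 3 = 13.

13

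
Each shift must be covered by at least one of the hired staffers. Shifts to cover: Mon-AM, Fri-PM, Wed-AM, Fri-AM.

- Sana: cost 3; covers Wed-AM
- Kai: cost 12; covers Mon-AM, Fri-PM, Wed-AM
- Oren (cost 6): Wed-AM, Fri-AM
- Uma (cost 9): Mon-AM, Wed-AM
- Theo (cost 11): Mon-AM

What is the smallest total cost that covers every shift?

The greedy cost-per-new-shift heuristic would pick Sana, Kai, and Oren for 21, but a cheaper cover exists.
Choose Kai and Oren: together they cover Mon-AM, Fri-PM, Wed-AM, Fri-AM — every shift.
Total cost: 12 + 6 = 18.
No cover costs less than 18.

18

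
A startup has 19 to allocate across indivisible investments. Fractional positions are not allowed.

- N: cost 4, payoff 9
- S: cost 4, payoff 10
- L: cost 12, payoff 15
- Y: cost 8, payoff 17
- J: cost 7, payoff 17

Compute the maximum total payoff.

44

Allowing fractional choices, the relaxed optimum would be about 44.5, but investments are indivisible.
N + Y + J: cost 4 + 8 + 7 = 19 ≤ 19, payoff 9 + 17 + 17 = 43.
S + Y + J: cost 4 + 8 + 7 = 19 ≤ 19, payoff 10 + 17 + 17 = 44.
Best is S, Y, and J with total payoff 44.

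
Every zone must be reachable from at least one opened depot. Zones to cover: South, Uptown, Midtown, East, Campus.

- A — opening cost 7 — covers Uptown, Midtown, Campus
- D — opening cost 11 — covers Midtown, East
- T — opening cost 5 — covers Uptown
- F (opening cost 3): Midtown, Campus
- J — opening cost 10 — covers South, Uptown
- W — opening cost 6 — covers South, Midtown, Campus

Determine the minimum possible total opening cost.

22

The greedy cost-per-new-zone heuristic would pick F, T, W, and D for 25, but a cheaper cover exists.
Choose D, T, and W: together they cover South, Uptown, Midtown, East, Campus — every zone.
Total opening cost: 11 + 5 + 6 = 22.
No cover costs less than 22.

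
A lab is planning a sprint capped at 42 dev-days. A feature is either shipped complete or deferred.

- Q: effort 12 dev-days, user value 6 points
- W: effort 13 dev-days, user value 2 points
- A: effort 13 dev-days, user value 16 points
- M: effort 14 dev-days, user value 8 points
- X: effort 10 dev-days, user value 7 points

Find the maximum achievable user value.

31

Take A, M, and X: effort 13 + 14 + 10 = 37 ≤ 42, user value 16 + 8 + 7 = 31.
No other feasible combination does better.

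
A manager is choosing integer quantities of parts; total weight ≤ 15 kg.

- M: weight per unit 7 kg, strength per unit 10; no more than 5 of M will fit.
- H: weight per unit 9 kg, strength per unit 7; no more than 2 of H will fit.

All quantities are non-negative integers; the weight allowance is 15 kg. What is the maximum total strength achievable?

M has the best ratio (10/7); taking only M gives at most 2×10 = 20 (stopped by the weight limit).
Optimal: 2×M: weight 14 ≤ 15, strength 2·10 = 20.

20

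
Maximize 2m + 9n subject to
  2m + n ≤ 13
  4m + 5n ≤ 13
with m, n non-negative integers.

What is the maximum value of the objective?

The continuous relaxation peaks at (0, 2.6) with value 23.40; rounding to a feasible lattice point costs some objective.
(m,n)=(0,2): 2·0+1·2=2≤13, 4·0+5·2=10≤13, objective 18.
(m,n)=(1,1): 2·1+1·1=3≤13, 4·1+5·1=9≤13, objective 11.
(m,n)=(0,1): 2·0+1·1=1≤13, 4·0+5·1=5≤13, objective 9.
No feasible integer point exceeds 18.

18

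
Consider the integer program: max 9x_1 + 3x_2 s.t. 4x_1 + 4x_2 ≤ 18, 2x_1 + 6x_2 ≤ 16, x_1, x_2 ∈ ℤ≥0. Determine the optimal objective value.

(x_1,x_2)=(4,0): 4·4+4·0=16≤18, 2·4+6·0=8≤16, objective 36.
(x_1,x_2)=(3,1): 4·3+4·1=16≤18, 2·3+6·1=12≤16, objective 30.
(x_1,x_2)=(3,0): 4·3+4·0=12≤18, 2·3+6·0=6≤16, objective 27.
The best lattice point is (4,0), giving 36.

36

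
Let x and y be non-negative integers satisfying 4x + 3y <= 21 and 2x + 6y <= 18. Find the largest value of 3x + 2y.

15

(x,y)=(5,0): 4·5+3·0=20≤21, 2·5+6·0=10≤18, objective 15.
(x,y)=(4,1): 4·4+3·1=19≤21, 2·4+6·1=14≤18, objective 14.
(x,y)=(4,0): 4·4+3·0=16≤21, 2·4+6·0=8≤18, objective 12.
Maximum is 15 at (x,y)=(5,0).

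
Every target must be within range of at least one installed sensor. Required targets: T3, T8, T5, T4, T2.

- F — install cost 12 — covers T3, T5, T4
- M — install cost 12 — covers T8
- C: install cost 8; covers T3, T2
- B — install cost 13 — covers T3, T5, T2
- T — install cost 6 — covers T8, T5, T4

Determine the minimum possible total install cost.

14

Choose C and T: together they cover T3, T8, T5, T4, T2 — every target.
Total install cost: 8 + 6 = 14.
No cover costs less than 14.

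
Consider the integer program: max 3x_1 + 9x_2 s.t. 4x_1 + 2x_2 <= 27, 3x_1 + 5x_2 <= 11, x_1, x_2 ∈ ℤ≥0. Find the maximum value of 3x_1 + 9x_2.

18

Relaxing integrality, the LP optimum is 19.80 at (x_1,x_2) = (0, 2.2), which is not an integer point.
(x_1,x_2)=(0,2): 4·0+2·2=4≤27, 3·0+5·2=10≤11, objective 18.
(x_1,x_2)=(1,1): 4·1+2·1=6≤27, 3·1+5·1=8≤11, objective 12.
No feasible integer point exceeds 18.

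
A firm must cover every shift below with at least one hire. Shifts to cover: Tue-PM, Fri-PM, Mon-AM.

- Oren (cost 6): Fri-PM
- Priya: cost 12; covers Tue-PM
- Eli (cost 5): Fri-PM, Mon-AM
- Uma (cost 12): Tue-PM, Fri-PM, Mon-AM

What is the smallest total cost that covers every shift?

12

This is a weighted set-cover instance.
Uma alone covers Tue-PM, Fri-PM, Mon-AM — every shift.
Total cost: 12.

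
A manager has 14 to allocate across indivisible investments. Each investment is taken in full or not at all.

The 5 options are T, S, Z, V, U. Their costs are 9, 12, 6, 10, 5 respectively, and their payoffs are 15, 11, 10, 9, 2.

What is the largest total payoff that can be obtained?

Allowing fractional choices, the relaxed optimum would be about 23.3, but investments are indivisible.
T: cost 9 ≤ 14, payoff 15.
T + U: cost 9 + 5 = 14 ≤ 14, payoff 15 + 2 = 17.
Z + U: cost 6 + 5 = 11 ≤ 14, payoff 10 + 2 = 12.
Best is T and U with total payoff 17.

17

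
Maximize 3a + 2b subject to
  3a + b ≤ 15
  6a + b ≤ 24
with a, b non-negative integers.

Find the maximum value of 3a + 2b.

30

(a,b)=(0,15) is feasible, giving 30.
(a,b)=(0,14) is feasible, giving 28.
No feasible integer point exceeds 30.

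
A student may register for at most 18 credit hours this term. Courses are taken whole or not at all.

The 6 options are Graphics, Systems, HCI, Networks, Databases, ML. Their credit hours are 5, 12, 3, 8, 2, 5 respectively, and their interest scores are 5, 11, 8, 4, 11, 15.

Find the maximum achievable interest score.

HCI + Networks + Databases + ML: credit hours 3 + 8 + 2 + 5 = 18 ≤ 18, interest score 8 + 4 + 11 + 15 = 38.
Graphics + HCI + Databases + ML: credit hours 5 + 3 + 2 + 5 = 15 ≤ 18, interest score 5 + 8 + 11 + 15 = 39.
HCI + Databases + ML: credit hours 3 + 2 + 5 = 10 ≤ 18, interest score 8 + 11 + 15 = 34.
Best is Graphics, HCI, Databases, and ML with total interest score 39.

39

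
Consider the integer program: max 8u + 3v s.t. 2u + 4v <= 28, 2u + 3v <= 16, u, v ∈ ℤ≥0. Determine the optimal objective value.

(u,v)=(8,0) is feasible, giving 64.
(u,v)=(7,0) is feasible, giving 56.
No feasible integer point exceeds 64.

64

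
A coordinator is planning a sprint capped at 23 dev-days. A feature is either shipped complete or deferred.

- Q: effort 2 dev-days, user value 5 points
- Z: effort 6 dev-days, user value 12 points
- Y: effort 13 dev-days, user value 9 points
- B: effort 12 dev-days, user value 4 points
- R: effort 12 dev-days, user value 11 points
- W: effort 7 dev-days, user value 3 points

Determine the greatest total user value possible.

28

Treat it as a binary knapsack problem.
Q + Z + Y: effort 2 + 6 + 13 = 21 ≤ 23, user value 5 + 12 + 9 = 26.
Z + R: effort 6 + 12 = 18 ≤ 23, user value 12 + 11 = 23.
Q + Z + R: effort 2 + 6 + 12 = 20 ≤ 23, user value 5 + 12 + 11 = 28.
Best is Q, Z, and R with total user value 28.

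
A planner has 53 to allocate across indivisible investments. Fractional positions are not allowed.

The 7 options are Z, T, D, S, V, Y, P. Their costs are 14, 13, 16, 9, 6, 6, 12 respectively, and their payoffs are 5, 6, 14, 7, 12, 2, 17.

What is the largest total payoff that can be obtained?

52

Allowing fractional choices, the relaxed optimum would be about 54.6, but investments are indivisible.
T + D + V + Y + P: cost 13 + 16 + 6 + 6 + 12 = 53 ≤ 53, payoff 6 + 14 + 12 + 2 + 17 = 51.
D + S + V + P: cost 16 + 9 + 6 + 12 = 43 ≤ 53, payoff 14 + 7 + 12 + 17 = 50.
D + S + V + Y + P: cost 16 + 9 + 6 + 6 + 12 = 49 ≤ 53, payoff 14 + 7 + 12 + 2 + 17 = 52.
Best is D, S, V, Y, and P with total payoff 52.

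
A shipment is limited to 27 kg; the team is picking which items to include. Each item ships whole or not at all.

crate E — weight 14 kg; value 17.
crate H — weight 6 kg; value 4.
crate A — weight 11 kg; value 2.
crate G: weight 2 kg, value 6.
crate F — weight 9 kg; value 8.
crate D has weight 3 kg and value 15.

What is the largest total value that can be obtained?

42

This is a 0-1 knapsack instance.
Allowing fractional choices, the relaxed optimum would be about 45.1, but items are indivisible.
crate E + crate G + crate D: weight 14 + 2 + 3 = 19 ≤ 27, value 17 + 6 + 15 = 38.
crate E + crate H + crate G + crate D: weight 14 + 6 + 2 + 3 = 25 ≤ 27, value 17 + 4 + 6 + 15 = 42.
crate E + crate F + crate D: weight 14 + 9 + 3 = 26 ≤ 27, value 17 + 8 + 15 = 40.
Best is crate E, crate H, crate G, and crate D with total value 42.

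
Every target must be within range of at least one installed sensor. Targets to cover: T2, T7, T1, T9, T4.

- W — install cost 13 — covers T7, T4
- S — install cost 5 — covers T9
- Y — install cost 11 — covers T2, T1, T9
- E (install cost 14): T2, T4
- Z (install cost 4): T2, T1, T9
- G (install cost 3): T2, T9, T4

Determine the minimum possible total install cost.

The greedy cost-per-new-target heuristic would pick G, Z, and W for 20, but a cheaper cover exists.
Choose W and Z: together they cover T2, T7, T1, T9, T4 — every target.
Total install cost: 13 + 4 = 17.
No cover costs less than 17.

17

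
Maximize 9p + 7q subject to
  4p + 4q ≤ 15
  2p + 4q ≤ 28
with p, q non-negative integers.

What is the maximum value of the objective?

The continuous relaxation peaks at (3.75, 0) with value 33.75; rounding to a feasible lattice point costs some objective.
(p,q)=(3,0): 4·3+4·0=12≤15, 2·3+4·0=6≤28, objective 27.
(p,q)=(2,1): 4·2+4·1=12≤15, 2·2+4·1=8≤28, objective 25.
(p,q)=(2,0): 4·2+4·0=8≤15, 2·2+4·0=4≤28, objective 18.
No feasible integer point exceeds 27.

27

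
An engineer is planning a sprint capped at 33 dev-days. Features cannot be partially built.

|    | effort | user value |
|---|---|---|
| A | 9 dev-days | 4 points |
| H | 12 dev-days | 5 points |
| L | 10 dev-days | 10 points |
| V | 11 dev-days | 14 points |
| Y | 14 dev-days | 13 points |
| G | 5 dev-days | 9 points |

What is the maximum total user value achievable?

Take V, Y, and G: effort 11 + 14 + 5 = 30 ≤ 33, user value 14 + 13 + 9 = 36.
No other feasible combination does better.

36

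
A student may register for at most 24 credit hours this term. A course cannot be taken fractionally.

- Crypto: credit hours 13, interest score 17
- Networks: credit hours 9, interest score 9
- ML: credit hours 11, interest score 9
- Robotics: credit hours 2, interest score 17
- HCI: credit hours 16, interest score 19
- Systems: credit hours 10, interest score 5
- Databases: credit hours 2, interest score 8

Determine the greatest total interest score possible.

44

This is a 0-1 knapsack instance.
Take Robotics, HCI, and Databases: credit hours 2 + 16 + 2 = 20 ≤ 24, interest score 17 + 19 + 8 = 44.
No other feasible combination does better.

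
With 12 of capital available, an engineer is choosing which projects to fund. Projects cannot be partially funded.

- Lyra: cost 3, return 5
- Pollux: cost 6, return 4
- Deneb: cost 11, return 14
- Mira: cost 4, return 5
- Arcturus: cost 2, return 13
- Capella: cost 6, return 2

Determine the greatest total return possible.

Allowing fractional choices, the relaxed optimum would be about 26.9, but projects are indivisible.
Lyra + Pollux + Arcturus: cost 3 + 6 + 2 = 11 ≤ 12, return 5 + 4 + 13 = 22.
Lyra + Mira + Arcturus: cost 3 + 4 + 2 = 9 ≤ 12, return 5 + 5 + 13 = 23.
Best is Lyra, Mira, and Arcturus with total return 23.

23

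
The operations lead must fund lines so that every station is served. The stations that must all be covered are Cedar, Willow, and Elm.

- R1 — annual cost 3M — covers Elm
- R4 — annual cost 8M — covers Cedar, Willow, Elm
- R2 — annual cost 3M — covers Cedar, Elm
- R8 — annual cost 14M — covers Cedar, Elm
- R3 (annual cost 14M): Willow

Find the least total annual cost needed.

8

The greedy cost-per-new-station heuristic would pick R2 and R4 for 11, but a cheaper cover exists.
R4 alone covers Cedar, Willow, Elm — every station.
Total annual cost: 8.
No cover costs less than 8.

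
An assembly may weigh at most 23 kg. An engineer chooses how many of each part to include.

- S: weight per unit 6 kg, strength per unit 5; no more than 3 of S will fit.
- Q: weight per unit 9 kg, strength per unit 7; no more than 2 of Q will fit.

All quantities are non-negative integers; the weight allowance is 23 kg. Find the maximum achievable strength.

17

Take 2×S and 1×Q: weight 21 ≤ 23, strength 2·5 + 1·7 = 17.
No other integer combination yields more.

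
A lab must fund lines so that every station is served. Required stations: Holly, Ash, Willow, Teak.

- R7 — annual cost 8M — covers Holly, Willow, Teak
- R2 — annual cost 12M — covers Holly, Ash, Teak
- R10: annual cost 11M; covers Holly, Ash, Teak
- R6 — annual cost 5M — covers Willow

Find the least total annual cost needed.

16

The greedy cost-per-new-station heuristic would pick R7 and R10 for 19, but a cheaper cover exists.
Choose R10 and R6: together they cover Holly, Ash, Willow, Teak — every station.
Total annual cost: 11 + 5 = 16.
No cover costs less than 16.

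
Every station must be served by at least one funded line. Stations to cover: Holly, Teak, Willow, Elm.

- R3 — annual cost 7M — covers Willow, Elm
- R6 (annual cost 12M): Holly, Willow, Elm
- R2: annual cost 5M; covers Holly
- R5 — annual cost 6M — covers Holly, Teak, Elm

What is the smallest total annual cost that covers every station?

Choose R3 and R5: together they cover Holly, Teak, Willow, Elm — every station.
Total annual cost: 7 + 6 = 13.
No cover costs less than 13.

13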